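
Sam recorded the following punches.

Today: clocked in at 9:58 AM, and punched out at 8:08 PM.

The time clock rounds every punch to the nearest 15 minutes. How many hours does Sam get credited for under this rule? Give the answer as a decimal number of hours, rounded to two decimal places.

Today: in 9:58 AM→10:00 AM, out 8:08 PM→8:15 PM; 10 h 15 min

10.25 hours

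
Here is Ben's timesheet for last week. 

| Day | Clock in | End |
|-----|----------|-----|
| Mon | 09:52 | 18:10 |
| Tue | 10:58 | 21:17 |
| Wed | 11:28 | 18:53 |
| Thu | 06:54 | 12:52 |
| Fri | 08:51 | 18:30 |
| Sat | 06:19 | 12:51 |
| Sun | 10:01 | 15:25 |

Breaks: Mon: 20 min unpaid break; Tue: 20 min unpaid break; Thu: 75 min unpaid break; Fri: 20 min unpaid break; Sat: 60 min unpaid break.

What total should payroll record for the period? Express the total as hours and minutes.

Mon: 09:52–18:10 = 8 h 18 min; less 20 min break → 7 h 58 min
Tue: 10:58–21:17 = 10 h 19 min; less 20 min break → 9 h 59 min
Wed: 11:28–18:53 = 7 h 25 min
Thu: 06:54–12:52 = 5 h 58 min; less 75 min break → 4 h 43 min
Fri: 08:51–18:30 = 9 h 39 min; less 20 min break → 9 h 19 min
Sat: 06:19–12:51 = 6 h 32 min; less 60 min break → 5 h 32 min
Sun: 10:01–15:25 = 5 h 24 min
Total: 7 h 58 min + 9 h 59 min + 7 h 25 min + 4 h 43 min + 9 h 19 min + 5 h 32 min + 5 h 24 min = 50 h 20 min.

50 h 20 min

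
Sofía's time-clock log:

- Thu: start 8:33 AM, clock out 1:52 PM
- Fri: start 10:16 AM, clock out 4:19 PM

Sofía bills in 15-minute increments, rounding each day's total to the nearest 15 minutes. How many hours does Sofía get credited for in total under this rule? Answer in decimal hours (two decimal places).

Thu: 8:33 AM–1:52 PM = 5 h 19 min → rounds to 5 h 15 min
Fri: 10:16 AM–4:19 PM = 6 h 3 min → rounds to 6 h 0 min
Total credited: 11 h 15 min.

11.25 hours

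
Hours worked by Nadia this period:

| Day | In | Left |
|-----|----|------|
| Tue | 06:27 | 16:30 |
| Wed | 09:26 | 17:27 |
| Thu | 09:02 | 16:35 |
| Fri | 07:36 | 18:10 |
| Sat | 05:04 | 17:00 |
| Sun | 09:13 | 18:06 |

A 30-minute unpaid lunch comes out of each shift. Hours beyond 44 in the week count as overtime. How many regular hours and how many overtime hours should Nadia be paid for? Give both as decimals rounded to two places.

Regular 44.00 hours, overtime 10.00 hours

Tue: 06:27–16:30 = 10 h 3 min; less 30 min break → 9 h 33 min
Wed: 09:26–17:27 = 8 h 1 min; less 30 min break → 7 h 31 min
Thu: 09:02–16:35 = 7 h 33 min; less 30 min break → 7 h 3 min
Fri: 07:36–18:10 = 10 h 34 min; less 30 min break → 10 h 4 min
Sat: 05:04–17:00 = 11 h 56 min; less 30 min break → 11 h 26 min
Sun: 09:13–18:06 = 8 h 53 min; less 30 min break → 8 h 23 min
Total worked: 54 h 0 min = 54.00 h.
Threshold 44 h → overtime 10 h 0 min, regular 44 h 0 min.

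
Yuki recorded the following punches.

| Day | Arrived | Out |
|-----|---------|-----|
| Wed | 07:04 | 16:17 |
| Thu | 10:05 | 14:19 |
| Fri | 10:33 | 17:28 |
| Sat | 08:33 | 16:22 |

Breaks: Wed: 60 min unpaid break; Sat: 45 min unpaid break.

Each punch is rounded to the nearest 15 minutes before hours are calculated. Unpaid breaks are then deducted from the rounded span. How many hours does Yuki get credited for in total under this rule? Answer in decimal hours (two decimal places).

Wed: in 07:04→07:00, out 16:17→16:15; 9 h 15 min − 60 min = 8 h 15 min
Thu: in 10:05→10:00, out 14:19→14:15; 4 h 15 min
Fri: in 10:33→10:30, out 17:28→17:30; 7 h 0 min
Sat: in 08:33→08:30, out 16:22→16:15; 7 h 45 min − 45 min = 7 h 0 min
Total credited: 26 h 30 min.

26.50 hours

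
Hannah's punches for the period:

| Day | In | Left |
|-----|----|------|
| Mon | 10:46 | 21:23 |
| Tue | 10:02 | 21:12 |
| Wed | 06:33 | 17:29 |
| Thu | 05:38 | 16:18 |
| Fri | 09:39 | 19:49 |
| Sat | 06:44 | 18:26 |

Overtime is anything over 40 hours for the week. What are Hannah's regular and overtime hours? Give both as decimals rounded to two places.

Mon: 10:46–21:23 = 10 h 37 min
Tue: 10:02–21:12 = 11 h 10 min
Wed: 06:33–17:29 = 10 h 56 min
Thu: 05:38–16:18 = 10 h 40 min
Fri: 09:39–19:49 = 10 h 10 min
Sat: 06:44–18:26 = 11 h 42 min
Total worked: 65 h 15 min = 65.25 h.
Threshold 40 h → overtime 25 h 15 min, regular 40 h 0 min.

Regular 40.00 hours, overtime 25.25 hours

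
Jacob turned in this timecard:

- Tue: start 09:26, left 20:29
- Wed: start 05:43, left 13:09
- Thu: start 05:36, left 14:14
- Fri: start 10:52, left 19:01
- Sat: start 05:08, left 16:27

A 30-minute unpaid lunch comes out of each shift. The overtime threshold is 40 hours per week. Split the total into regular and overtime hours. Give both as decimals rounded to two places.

Regular 40.00 hours, overtime 4.08 hours

Tue: 09:26–20:29 = 11 h 3 min; less 30 min break → 10 h 33 min
Wed: 05:43–13:09 = 7 h 26 min; less 30 min break → 6 h 56 min
Thu: 05:36–14:14 = 8 h 38 min; less 30 min break → 8 h 8 min
Fri: 10:52–19:01 = 8 h 9 min; less 30 min break → 7 h 39 min
Sat: 05:08–16:27 = 11 h 19 min; less 30 min break → 10 h 49 min
Total worked: 44 h 5 min = 44.08 h.
Threshold 40 h → overtime 4 h 5 min, regular 40 h 0 min.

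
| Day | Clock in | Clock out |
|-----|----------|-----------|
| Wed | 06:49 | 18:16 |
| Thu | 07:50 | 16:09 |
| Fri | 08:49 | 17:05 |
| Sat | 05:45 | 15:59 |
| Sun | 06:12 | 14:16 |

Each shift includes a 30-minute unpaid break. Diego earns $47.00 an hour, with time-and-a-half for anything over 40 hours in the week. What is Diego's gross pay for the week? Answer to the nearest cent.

$2150.25

Wed: 06:49–18:16 = 11 h 27 min; less 30 min break → 10 h 57 min
Thu: 07:50–16:09 = 8 h 19 min; less 30 min break → 7 h 49 min
Fri: 08:49–17:05 = 8 h 16 min; less 30 min break → 7 h 46 min
Sat: 05:45–15:59 = 10 h 14 min; less 30 min break → 9 h 44 min
Sun: 06:12–14:16 = 8 h 4 min; less 30 min break → 7 h 34 min
Total worked: 43 h 50 min = 2630 min.
Regular 40 h 0 min = 2400 min at $47.00/h; overtime 3 h 50 min = 230 min at $70.50/h.
Pay = (2400 × $47.00 + 230 × $70.50) ÷ 60 = $2150.25.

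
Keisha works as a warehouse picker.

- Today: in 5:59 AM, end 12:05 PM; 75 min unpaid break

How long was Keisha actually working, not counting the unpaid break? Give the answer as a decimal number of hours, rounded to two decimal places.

Today: 5:59 AM–12:05 PM = 6 h 6 min; less 75 min break → 4 h 51 min

4.85 hours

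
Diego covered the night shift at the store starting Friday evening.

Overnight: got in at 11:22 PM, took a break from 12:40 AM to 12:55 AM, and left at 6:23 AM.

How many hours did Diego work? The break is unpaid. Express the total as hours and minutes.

6 h 46 min

Overnight: 11:22 PM → midnight = 0 h 38 min; midnight → 6:23 AM = 6 h 23 min; span 7 h 1 min; less 15 min break → 6 h 46 min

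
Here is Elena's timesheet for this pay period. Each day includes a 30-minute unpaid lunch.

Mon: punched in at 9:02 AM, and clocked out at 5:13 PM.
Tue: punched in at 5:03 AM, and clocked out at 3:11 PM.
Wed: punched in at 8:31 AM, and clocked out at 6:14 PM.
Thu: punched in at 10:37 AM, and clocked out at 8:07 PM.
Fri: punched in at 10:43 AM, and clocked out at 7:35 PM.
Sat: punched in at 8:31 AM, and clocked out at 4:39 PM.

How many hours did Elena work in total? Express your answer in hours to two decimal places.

Mon: 9:02 AM–5:13 PM = 8 h 11 min; less 30 min break → 7 h 41 min
Tue: 5:03 AM–3:11 PM = 10 h 8 min; less 30 min break → 9 h 38 min
Wed: 8:31 AM–6:14 PM = 9 h 43 min; less 30 min break → 9 h 13 min
Thu: 10:37 AM–8:07 PM = 9 h 30 min; less 30 min break → 9 h 0 min
Fri: 10:43 AM–7:35 PM = 8 h 52 min; less 30 min break → 8 h 22 min
Sat: 8:31 AM–4:39 PM = 8 h 8 min; less 30 min break → 7 h 38 min
Total: 7 h 41 min + 9 h 38 min + 9 h 13 min + 9 h 0 min + 8 h 22 min + 7 h 38 min = 51 h 32 min.

51.53 hours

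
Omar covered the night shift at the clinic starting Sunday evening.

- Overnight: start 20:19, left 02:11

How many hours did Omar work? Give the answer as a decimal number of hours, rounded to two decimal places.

Overnight: 20:19 → midnight = 3 h 41 min; midnight → 02:11 = 2 h 11 min; span 5 h 52 min

5.87 hours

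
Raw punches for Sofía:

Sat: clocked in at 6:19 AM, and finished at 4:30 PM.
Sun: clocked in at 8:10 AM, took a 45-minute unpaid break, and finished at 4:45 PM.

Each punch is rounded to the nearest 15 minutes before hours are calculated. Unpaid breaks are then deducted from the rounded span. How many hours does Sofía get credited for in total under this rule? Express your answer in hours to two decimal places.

18.00 hours

Sat: in 6:19 AM→6:15 AM, out 4:30 PM→4:30 PM; 10 h 15 min
Sun: in 8:10 AM→8:15 AM, out 4:45 PM→4:45 PM; 8 h 30 min − 45 min = 7 h 45 min
Total credited: 18 h 0 min.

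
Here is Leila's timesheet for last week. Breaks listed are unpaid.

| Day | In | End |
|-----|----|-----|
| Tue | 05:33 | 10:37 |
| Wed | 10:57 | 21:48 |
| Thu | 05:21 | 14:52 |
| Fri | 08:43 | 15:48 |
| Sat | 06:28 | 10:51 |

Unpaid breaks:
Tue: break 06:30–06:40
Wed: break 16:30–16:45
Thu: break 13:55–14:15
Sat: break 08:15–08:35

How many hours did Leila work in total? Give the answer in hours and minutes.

35 h 49 min

Tue: 05:33–10:37 = 5 h 4 min; less 10 min break → 4 h 54 min
Wed: 10:57–21:48 = 10 h 51 min; less 15 min break → 10 h 36 min
Thu: 05:21–14:52 = 9 h 31 min; less 20 min break → 9 h 11 min
Fri: 08:43–15:48 = 7 h 5 min
Sat: 06:28–10:51 = 4 h 23 min; less 20 min break → 4 h 3 min
Total: 4 h 54 min + 10 h 36 min + 9 h 11 min + 7 h 5 min + 4 h 3 min = 35 h 49 min.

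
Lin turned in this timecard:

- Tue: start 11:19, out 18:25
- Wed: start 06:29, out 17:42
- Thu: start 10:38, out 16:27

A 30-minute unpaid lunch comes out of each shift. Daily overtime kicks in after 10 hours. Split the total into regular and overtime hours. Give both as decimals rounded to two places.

Tue: 11:19–18:25 = 7 h 6 min; less 30 min break → 6 h 36 min
Wed: 06:29–17:42 = 11 h 13 min; less 30 min break → 10 h 43 min
Thu: 10:38–16:27 = 5 h 49 min; less 30 min break → 5 h 19 min
Tue reg 6 h 36 min / OT 0 h 0 min; Wed reg 10 h 0 min / OT 0 h 43 min; Thu reg 5 h 19 min / OT 0 h 0 min.
Totals: regular 21 h 55 min, overtime 0 h 43 min.

Regular 21.92 hours, overtime 0.72 hours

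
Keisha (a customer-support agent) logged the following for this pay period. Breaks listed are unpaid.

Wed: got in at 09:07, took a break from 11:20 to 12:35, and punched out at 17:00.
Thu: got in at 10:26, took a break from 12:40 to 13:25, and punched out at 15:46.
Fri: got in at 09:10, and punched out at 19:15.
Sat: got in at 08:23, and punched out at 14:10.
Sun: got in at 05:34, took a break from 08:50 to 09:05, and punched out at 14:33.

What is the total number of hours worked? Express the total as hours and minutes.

Wed: 09:07–17:00 = 7 h 53 min; less 75 min break → 6 h 38 min
Thu: 10:26–15:46 = 5 h 20 min; less 45 min break → 4 h 35 min
Fri: 09:10–19:15 = 10 h 5 min
Sat: 08:23–14:10 = 5 h 47 min
Sun: 05:34–14:33 = 8 h 59 min; less 15 min break → 8 h 44 min
Total: 6 h 38 min + 4 h 35 min + 10 h 5 min + 5 h 47 min + 8 h 44 min = 35 h 49 min.

35 h 49 min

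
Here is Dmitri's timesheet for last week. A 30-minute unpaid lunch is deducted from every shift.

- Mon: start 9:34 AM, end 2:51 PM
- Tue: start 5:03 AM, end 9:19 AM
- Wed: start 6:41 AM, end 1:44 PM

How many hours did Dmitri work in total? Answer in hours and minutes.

Mon: 9:34 AM–2:51 PM = 5 h 17 min; less 30 min break → 4 h 47 min
Tue: 5:03 AM–9:19 AM = 4 h 16 min; less 30 min break → 3 h 46 min
Wed: 6:41 AM–1:44 PM = 7 h 3 min; less 30 min break → 6 h 33 min
Total: 4 h 47 min + 3 h 46 min + 6 h 33 min = 15 h 6 min.

15 h 6 min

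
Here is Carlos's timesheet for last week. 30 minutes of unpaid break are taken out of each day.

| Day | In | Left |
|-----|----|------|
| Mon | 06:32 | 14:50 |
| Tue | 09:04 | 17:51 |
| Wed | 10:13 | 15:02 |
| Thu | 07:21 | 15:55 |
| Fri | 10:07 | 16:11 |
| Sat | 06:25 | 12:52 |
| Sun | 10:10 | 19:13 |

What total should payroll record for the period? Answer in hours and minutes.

48 h 32 min

Mon: 06:32–14:50 = 8 h 18 min; less 30 min break → 7 h 48 min
Tue: 09:04–17:51 = 8 h 47 min; less 30 min break → 8 h 17 min
Wed: 10:13–15:02 = 4 h 49 min; less 30 min break → 4 h 19 min
Thu: 07:21–15:55 = 8 h 34 min; less 30 min break → 8 h 4 min
Fri: 10:07–16:11 = 6 h 4 min; less 30 min break → 5 h 34 min
Sat: 06:25–12:52 = 6 h 27 min; less 30 min break → 5 h 57 min
Sun: 10:10–19:13 = 9 h 3 min; less 30 min break → 8 h 33 min
Total: 7 h 48 min + 8 h 17 min + 4 h 19 min + 8 h 4 min + 5 h 34 min + 5 h 57 min + 8 h 33 min = 48 h 32 min.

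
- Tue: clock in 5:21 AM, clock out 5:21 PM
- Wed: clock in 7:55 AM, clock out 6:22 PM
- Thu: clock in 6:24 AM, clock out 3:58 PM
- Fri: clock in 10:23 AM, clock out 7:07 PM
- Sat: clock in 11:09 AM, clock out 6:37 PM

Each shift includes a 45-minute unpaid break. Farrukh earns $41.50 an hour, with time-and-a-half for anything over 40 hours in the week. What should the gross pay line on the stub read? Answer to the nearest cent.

Tue: 5:21 AM–5:21 PM = 12 h 0 min; less 45 min break → 11 h 15 min
Wed: 7:55 AM–6:22 PM = 10 h 27 min; less 45 min break → 9 h 42 min
Thu: 6:24 AM–3:58 PM = 9 h 34 min; less 45 min break → 8 h 49 min
Fri: 10:23 AM–7:07 PM = 8 h 44 min; less 45 min break → 7 h 59 min
Sat: 11:09 AM–6:37 PM = 7 h 28 min; less 45 min break → 6 h 43 min
Total worked: 44 h 28 min = 2668 min.
Regular 40 h 0 min = 2400 min at $41.50/h; overtime 4 h 28 min = 268 min at $62.25/h.
Pay = (2400 × $41.50 + 268 × $62.25) ÷ 60 = $1938.05.

$1938.05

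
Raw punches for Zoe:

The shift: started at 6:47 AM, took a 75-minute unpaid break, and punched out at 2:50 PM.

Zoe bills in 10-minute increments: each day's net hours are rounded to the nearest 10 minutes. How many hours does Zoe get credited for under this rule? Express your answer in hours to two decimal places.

The shift: 6:47 AM–2:50 PM = 8 h 3 min − 75 min = 6 h 48 min → rounds to 6 h 50 min

6.83 hours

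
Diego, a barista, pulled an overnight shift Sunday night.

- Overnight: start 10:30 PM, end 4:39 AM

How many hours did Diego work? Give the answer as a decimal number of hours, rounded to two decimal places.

Overnight: 10:30 PM → midnight = 1 h 30 min; midnight → 4:39 AM = 4 h 39 min; span 6 h 9 min

6.15 hours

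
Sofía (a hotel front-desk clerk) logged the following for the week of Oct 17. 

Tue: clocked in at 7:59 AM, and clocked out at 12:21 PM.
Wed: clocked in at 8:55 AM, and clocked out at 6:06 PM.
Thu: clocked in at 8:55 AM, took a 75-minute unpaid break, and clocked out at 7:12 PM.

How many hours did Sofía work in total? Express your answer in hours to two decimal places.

22.58 hours

Tue: 7:59 AM–12:21 PM = 4 h 22 min
Wed: 8:55 AM–6:06 PM = 9 h 11 min
Thu: 8:55 AM–7:12 PM = 10 h 17 min; less 75 min break → 9 h 2 min
Total: 4 h 22 min + 9 h 11 min + 9 h 2 min = 22 h 35 min.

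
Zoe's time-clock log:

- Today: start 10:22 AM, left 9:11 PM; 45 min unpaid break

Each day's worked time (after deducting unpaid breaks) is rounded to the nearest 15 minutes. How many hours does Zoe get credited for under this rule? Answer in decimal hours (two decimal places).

10.00 hours

Today: 10:22 AM–9:11 PM = 10 h 49 min − 45 min = 10 h 4 min → rounds to 10 h 0 min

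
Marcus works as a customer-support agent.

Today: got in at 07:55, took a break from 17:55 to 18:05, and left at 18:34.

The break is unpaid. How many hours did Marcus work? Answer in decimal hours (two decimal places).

Today: 07:55–18:34 = 10 h 39 min; less 10 min break → 10 h 29 min

10.48 hours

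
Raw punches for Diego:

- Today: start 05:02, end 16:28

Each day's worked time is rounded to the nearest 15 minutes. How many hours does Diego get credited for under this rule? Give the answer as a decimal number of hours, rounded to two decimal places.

Today: 05:02–16:28 = 11 h 26 min → rounds to 11 h 30 min

11.50 hours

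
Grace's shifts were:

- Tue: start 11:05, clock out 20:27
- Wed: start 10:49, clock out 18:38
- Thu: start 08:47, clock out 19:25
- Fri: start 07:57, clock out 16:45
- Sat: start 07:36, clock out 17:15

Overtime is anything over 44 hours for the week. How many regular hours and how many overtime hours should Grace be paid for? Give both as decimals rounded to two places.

Regular 44.00 hours, overtime 2.27 hours

Tue: 11:05–20:27 = 9 h 22 min
Wed: 10:49–18:38 = 7 h 49 min
Thu: 08:47–19:25 = 10 h 38 min
Fri: 07:57–16:45 = 8 h 48 min
Sat: 07:36–17:15 = 9 h 39 min
Total worked: 46 h 16 min = 46.27 h.
Threshold 44 h → overtime 2 h 16 min, regular 44 h 0 min.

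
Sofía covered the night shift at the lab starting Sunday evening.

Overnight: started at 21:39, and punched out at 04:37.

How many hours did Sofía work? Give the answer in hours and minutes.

6 h 58 min

Overnight: 21:39 → midnight = 2 h 21 min; midnight → 04:37 = 4 h 37 min; span 6 h 58 min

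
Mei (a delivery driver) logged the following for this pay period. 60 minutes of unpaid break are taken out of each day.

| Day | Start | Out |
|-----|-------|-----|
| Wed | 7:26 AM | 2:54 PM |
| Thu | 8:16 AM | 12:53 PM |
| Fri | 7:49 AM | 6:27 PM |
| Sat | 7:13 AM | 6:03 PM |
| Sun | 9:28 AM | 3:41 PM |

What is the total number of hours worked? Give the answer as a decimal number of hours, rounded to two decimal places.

34.77 hours

Wed: 7:26 AM–2:54 PM = 7 h 28 min; less 60 min break → 6 h 28 min
Thu: 8:16 AM–12:53 PM = 4 h 37 min; less 60 min break → 3 h 37 min
Fri: 7:49 AM–6:27 PM = 10 h 38 min; less 60 min break → 9 h 38 min
Sat: 7:13 AM–6:03 PM = 10 h 50 min; less 60 min break → 9 h 50 min
Sun: 9:28 AM–3:41 PM = 6 h 13 min; less 60 min break → 5 h 13 min
Total: 6 h 28 min + 3 h 37 min + 9 h 38 min + 9 h 50 min + 5 h 13 min = 34 h 46 min.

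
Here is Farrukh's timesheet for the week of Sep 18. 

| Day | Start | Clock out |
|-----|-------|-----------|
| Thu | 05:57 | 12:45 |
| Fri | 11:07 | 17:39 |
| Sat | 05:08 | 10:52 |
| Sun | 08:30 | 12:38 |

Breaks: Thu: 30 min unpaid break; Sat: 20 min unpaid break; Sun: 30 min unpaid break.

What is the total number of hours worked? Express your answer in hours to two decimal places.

Thu: 05:57–12:45 = 6 h 48 min; less 30 min break → 6 h 18 min
Fri: 11:07–17:39 = 6 h 32 min
Sat: 05:08–10:52 = 5 h 44 min; less 20 min break → 5 h 24 min
Sun: 08:30–12:38 = 4 h 8 min; less 30 min break → 3 h 38 min
Total: 6 h 18 min + 6 h 32 min + 5 h 24 min + 3 h 38 min = 21 h 52 min.

21.87 hours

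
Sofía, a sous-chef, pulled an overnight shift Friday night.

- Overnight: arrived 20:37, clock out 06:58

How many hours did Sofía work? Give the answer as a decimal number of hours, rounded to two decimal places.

10.35 hours

Overnight: 20:37 → midnight = 3 h 23 min; midnight → 06:58 = 6 h 58 min; span 10 h 21 min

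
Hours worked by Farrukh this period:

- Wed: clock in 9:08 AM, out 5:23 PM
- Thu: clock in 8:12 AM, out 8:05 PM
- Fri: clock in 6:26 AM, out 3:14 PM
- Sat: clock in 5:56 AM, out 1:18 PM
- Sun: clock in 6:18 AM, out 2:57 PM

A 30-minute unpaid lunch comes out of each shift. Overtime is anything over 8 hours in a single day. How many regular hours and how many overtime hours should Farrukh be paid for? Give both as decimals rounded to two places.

Wed: 9:08 AM–5:23 PM = 8 h 15 min; less 30 min break → 7 h 45 min
Thu: 8:12 AM–8:05 PM = 11 h 53 min; less 30 min break → 11 h 23 min
Fri: 6:26 AM–3:14 PM = 8 h 48 min; less 30 min break → 8 h 18 min
Sat: 5:56 AM–1:18 PM = 7 h 22 min; less 30 min break → 6 h 52 min
Sun: 6:18 AM–2:57 PM = 8 h 39 min; less 30 min break → 8 h 9 min
Wed reg 7 h 45 min / OT 0 h 0 min; Thu reg 8 h 0 min / OT 3 h 23 min; Fri reg 8 h 0 min / OT 0 h 18 min; Sat reg 6 h 52 min / OT 0 h 0 min; Sun reg 8 h 0 min / OT 0 h 9 min.
Totals: regular 38 h 37 min, overtime 3 h 50 min.

Regular 38.62 hours, overtime 3.83 hours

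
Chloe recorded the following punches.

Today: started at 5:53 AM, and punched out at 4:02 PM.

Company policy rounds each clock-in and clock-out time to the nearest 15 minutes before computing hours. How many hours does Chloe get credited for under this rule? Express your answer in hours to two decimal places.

10.00 hours

Today: in 5:53 AM→6:00 AM, out 4:02 PM→4:00 PM; 10 h 0 min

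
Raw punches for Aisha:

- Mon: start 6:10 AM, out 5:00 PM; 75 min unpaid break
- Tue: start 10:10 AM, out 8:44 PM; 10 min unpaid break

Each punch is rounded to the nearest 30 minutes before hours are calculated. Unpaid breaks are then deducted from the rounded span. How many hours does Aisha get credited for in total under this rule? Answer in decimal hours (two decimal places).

20.08 hours

Mon: in 6:10 AM→6:00 AM, out 5:00 PM→5:00 PM; 11 h 0 min − 75 min = 9 h 45 min
Tue: in 10:10 AM→10:00 AM, out 8:44 PM→8:30 PM; 10 h 30 min − 10 min = 10 h 20 min
Total credited: 20 h 5 min.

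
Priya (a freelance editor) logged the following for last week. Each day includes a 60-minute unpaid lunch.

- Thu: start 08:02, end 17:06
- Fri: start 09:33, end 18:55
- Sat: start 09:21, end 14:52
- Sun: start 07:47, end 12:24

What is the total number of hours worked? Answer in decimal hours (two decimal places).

24.57 hours

Thu: 08:02–17:06 = 9 h 4 min; less 60 min break → 8 h 4 min
Fri: 09:33–18:55 = 9 h 22 min; less 60 min break → 8 h 22 min
Sat: 09:21–14:52 = 5 h 31 min; less 60 min break → 4 h 31 min
Sun: 07:47–12:24 = 4 h 37 min; less 60 min break → 3 h 37 min
Total: 8 h 4 min + 8 h 22 min + 4 h 31 min + 3 h 37 min = 24 h 34 min.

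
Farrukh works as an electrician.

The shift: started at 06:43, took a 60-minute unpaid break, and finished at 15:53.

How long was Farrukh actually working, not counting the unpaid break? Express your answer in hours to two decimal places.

8.17 hours

The shift: 06:43–15:53 = 9 h 10 min; less 60 min break → 8 h 10 min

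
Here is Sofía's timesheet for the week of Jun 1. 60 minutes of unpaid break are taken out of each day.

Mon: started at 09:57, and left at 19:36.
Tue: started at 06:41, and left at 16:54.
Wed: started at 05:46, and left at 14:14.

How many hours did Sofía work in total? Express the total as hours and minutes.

25 h 20 min

Mon: 09:57–19:36 = 9 h 39 min; less 60 min break → 8 h 39 min
Tue: 06:41–16:54 = 10 h 13 min; less 60 min break → 9 h 13 min
Wed: 05:46–14:14 = 8 h 28 min; less 60 min break → 7 h 28 min
Total: 8 h 39 min + 9 h 13 min + 7 h 28 min = 25 h 20 min.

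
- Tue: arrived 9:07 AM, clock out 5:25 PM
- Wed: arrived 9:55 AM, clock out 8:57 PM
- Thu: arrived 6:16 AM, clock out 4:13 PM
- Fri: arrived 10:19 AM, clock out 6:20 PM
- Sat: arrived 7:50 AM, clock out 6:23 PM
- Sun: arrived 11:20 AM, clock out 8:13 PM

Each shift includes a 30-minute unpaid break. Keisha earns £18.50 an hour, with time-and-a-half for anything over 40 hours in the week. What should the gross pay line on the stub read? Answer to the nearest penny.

£1121.10

Tue: 9:07 AM–5:25 PM = 8 h 18 min; less 30 min break → 7 h 48 min
Wed: 9:55 AM–8:57 PM = 11 h 2 min; less 30 min break → 10 h 32 min
Thu: 6:16 AM–4:13 PM = 9 h 57 min; less 30 min break → 9 h 27 min
Fri: 10:19 AM–6:20 PM = 8 h 1 min; less 30 min break → 7 h 31 min
Sat: 7:50 AM–6:23 PM = 10 h 33 min; less 30 min break → 10 h 3 min
Sun: 11:20 AM–8:13 PM = 8 h 53 min; less 30 min break → 8 h 23 min
Total worked: 53 h 44 min = 3224 min.
Regular 40 h 0 min = 2400 min at £18.50/h; overtime 13 h 44 min = 824 min at £27.75/h.
Pay = (2400 × £18.50 + 824 × £27.75) ÷ 60 = £1121.10.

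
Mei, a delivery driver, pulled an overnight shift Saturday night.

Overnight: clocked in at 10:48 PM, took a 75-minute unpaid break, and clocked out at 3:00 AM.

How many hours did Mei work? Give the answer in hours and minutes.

Overnight: 10:48 PM → midnight = 1 h 12 min; midnight → 3:00 AM = 3 h 0 min; span 4 h 12 min; less 75 min break → 2 h 57 min

2 h 57 min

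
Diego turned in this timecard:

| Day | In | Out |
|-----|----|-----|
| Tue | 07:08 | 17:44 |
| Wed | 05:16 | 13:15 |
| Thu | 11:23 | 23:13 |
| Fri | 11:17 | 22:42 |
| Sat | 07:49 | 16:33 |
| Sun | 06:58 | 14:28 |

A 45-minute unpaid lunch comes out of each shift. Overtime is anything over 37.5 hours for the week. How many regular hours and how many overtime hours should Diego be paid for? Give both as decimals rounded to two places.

Regular 37.50 hours, overtime 16.07 hours

Tue: 07:08–17:44 = 10 h 36 min; less 45 min break → 9 h 51 min
Wed: 05:16–13:15 = 7 h 59 min; less 45 min break → 7 h 14 min
Thu: 11:23–23:13 = 11 h 50 min; less 45 min break → 11 h 5 min
Fri: 11:17–22:42 = 11 h 25 min; less 45 min break → 10 h 40 min
Sat: 07:49–16:33 = 8 h 44 min; less 45 min break → 7 h 59 min
Sun: 06:58–14:28 = 7 h 30 min; less 45 min break → 6 h 45 min
Total worked: 53 h 34 min = 53.57 h.
Threshold 37.5 h → overtime 16 h 4 min, regular 37 h 30 min.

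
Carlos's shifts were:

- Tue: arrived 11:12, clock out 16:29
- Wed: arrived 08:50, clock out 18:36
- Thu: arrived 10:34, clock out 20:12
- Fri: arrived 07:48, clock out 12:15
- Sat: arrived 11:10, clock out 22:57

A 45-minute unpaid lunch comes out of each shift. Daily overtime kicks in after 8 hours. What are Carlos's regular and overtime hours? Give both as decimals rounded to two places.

Tue: 11:12–16:29 = 5 h 17 min; less 45 min break → 4 h 32 min
Wed: 08:50–18:36 = 9 h 46 min; less 45 min break → 9 h 1 min
Thu: 10:34–20:12 = 9 h 38 min; less 45 min break → 8 h 53 min
Fri: 07:48–12:15 = 4 h 27 min; less 45 min break → 3 h 42 min
Sat: 11:10–22:57 = 11 h 47 min; less 45 min break → 11 h 2 min
Tue reg 4 h 32 min / OT 0 h 0 min; Wed reg 8 h 0 min / OT 1 h 1 min; Thu reg 8 h 0 min / OT 0 h 53 min; Fri reg 3 h 42 min / OT 0 h 0 min; Sat reg 8 h 0 min / OT 3 h 2 min.
Totals: regular 32 h 14 min, overtime 4 h 56 min.

Regular 32.23 hours, overtime 4.93 hours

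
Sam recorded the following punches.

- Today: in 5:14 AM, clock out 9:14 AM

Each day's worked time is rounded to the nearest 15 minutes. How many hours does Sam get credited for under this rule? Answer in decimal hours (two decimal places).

Today: 5:14 AM–9:14 AM = 4 h 0 min → rounds to 4 h 0 min

4.00 hours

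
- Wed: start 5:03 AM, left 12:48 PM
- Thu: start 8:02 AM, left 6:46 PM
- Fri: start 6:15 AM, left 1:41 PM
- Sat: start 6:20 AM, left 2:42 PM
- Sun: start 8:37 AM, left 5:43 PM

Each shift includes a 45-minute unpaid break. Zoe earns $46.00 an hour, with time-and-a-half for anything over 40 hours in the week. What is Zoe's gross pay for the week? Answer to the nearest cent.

$1823.13

Wed: 5:03 AM–12:48 PM = 7 h 45 min; less 45 min break → 7 h 0 min
Thu: 8:02 AM–6:46 PM = 10 h 44 min; less 45 min break → 9 h 59 min
Fri: 6:15 AM–1:41 PM = 7 h 26 min; less 45 min break → 6 h 41 min
Sat: 6:20 AM–2:42 PM = 8 h 22 min; less 45 min break → 7 h 37 min
Sun: 8:37 AM–5:43 PM = 9 h 6 min; less 45 min break → 8 h 21 min
Total worked: 39 h 38 min = 2378 min.
Regular 39 h 38 min = 2378 min at $46.00/h; overtime 0 h 0 min = 0 min at $69.00/h.
Pay = (2378 × $46.00 + 0 × $69.00) ÷ 60 = $1823.13.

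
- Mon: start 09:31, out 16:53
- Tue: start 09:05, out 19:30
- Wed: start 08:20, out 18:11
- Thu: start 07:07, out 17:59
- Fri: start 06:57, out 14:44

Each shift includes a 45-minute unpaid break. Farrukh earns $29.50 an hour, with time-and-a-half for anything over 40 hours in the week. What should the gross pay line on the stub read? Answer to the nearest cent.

Mon: 09:31–16:53 = 7 h 22 min; less 45 min break → 6 h 37 min
Tue: 09:05–19:30 = 10 h 25 min; less 45 min break → 9 h 40 min
Wed: 08:20–18:11 = 9 h 51 min; less 45 min break → 9 h 6 min
Thu: 07:07–17:59 = 10 h 52 min; less 45 min break → 10 h 7 min
Fri: 06:57–14:44 = 7 h 47 min; less 45 min break → 7 h 2 min
Total worked: 42 h 32 min = 2552 min.
Regular 40 h 0 min = 2400 min at $29.50/h; overtime 2 h 32 min = 152 min at $44.25/h.
Pay = (2400 × $29.50 + 152 × $44.25) ÷ 60 = $1292.10.

$1292.10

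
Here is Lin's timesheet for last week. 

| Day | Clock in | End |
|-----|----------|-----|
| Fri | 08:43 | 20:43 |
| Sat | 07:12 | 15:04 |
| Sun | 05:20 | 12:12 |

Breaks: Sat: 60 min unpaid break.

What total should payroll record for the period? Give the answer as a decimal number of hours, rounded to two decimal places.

Fri: 08:43–20:43 = 12 h 0 min
Sat: 07:12–15:04 = 7 h 52 min; less 60 min break → 6 h 52 min
Sun: 05:20–12:12 = 6 h 52 min
Total: 12 h 0 min + 6 h 52 min + 6 h 52 min = 25 h 44 min.

25.73 hours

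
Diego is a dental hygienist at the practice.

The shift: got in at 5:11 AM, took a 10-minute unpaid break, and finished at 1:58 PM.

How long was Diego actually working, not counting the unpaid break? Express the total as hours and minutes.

8 h 37 min

The shift: 5:11 AM–1:58 PM = 8 h 47 min; less 10 min break → 8 h 37 min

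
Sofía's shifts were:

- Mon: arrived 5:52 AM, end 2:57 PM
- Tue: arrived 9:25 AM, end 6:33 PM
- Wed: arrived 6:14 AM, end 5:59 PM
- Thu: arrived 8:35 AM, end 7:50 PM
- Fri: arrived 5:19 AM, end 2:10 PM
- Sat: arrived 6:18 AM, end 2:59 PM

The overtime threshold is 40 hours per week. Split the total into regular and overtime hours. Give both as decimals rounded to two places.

Mon: 5:52 AM–2:57 PM = 9 h 5 min
Tue: 9:25 AM–6:33 PM = 9 h 8 min
Wed: 6:14 AM–5:59 PM = 11 h 45 min
Thu: 8:35 AM–7:50 PM = 11 h 15 min
Fri: 5:19 AM–2:10 PM = 8 h 51 min
Sat: 6:18 AM–2:59 PM = 8 h 41 min
Total worked: 58 h 45 min = 58.75 h.
Threshold 40 h → overtime 18 h 45 min, regular 40 h 0 min.

Regular 40.00 hours, overtime 18.75 hours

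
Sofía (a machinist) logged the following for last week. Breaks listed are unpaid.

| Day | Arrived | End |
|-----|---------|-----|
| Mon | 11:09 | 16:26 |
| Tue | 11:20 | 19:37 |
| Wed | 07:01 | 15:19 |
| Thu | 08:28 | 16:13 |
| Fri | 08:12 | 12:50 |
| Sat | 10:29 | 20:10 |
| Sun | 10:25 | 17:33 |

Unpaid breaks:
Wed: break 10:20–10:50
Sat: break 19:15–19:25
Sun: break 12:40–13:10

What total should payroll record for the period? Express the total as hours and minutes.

Mon: 11:09–16:26 = 5 h 17 min
Tue: 11:20–19:37 = 8 h 17 min
Wed: 07:01–15:19 = 8 h 18 min; less 30 min break → 7 h 48 min
Thu: 08:28–16:13 = 7 h 45 min
Fri: 08:12–12:50 = 4 h 38 min
Sat: 10:29–20:10 = 9 h 41 min; less 10 min break → 9 h 31 min
Sun: 10:25–17:33 = 7 h 8 min; less 30 min break → 6 h 38 min
Total: 5 h 17 min + 8 h 17 min + 7 h 48 min + 7 h 45 min + 4 h 38 min + 9 h 31 min + 6 h 38 min = 49 h 54 min.

49 h 54 min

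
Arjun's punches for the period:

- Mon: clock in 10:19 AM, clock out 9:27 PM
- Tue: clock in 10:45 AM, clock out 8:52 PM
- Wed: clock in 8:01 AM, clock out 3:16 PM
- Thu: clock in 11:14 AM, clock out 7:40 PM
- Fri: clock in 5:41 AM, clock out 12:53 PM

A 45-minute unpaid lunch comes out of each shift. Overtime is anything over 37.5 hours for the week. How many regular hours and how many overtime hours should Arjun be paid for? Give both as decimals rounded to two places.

Mon: 10:19 AM–9:27 PM = 11 h 8 min; less 45 min break → 10 h 23 min
Tue: 10:45 AM–8:52 PM = 10 h 7 min; less 45 min break → 9 h 22 min
Wed: 8:01 AM–3:16 PM = 7 h 15 min; less 45 min break → 6 h 30 min
Thu: 11:14 AM–7:40 PM = 8 h 26 min; less 45 min break → 7 h 41 min
Fri: 5:41 AM–12:53 PM = 7 h 12 min; less 45 min break → 6 h 27 min
Total worked: 40 h 23 min = 40.38 h.
Threshold 37.5 h → overtime 2 h 53 min, regular 37 h 30 min.

Regular 37.50 hours, overtime 2.88 hours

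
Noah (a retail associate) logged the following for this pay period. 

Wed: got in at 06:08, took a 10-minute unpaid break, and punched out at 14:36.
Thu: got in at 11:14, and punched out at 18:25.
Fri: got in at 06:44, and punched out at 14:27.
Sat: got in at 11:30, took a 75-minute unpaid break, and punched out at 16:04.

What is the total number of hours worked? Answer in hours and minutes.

26 h 31 min

Wed: 06:08–14:36 = 8 h 28 min; less 10 min break → 8 h 18 min
Thu: 11:14–18:25 = 7 h 11 min
Fri: 06:44–14:27 = 7 h 43 min
Sat: 11:30–16:04 = 4 h 34 min; less 75 min break → 3 h 19 min
Total: 8 h 18 min + 7 h 11 min + 7 h 43 min + 3 h 19 min = 26 h 31 min.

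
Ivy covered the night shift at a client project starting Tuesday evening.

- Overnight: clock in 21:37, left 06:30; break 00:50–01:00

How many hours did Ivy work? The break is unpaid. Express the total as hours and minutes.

8 h 43 min

Overnight: 21:37 → midnight = 2 h 23 min; midnight → 06:30 = 6 h 30 min; span 8 h 53 min; less 10 min break → 8 h 43 min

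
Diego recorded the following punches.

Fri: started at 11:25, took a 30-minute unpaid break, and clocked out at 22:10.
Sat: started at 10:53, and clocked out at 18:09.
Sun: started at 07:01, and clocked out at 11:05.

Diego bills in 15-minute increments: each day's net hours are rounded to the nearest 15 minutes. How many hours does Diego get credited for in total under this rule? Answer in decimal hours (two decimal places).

21.50 hours

Fri: 11:25–22:10 = 10 h 45 min − 30 min = 10 h 15 min → rounds to 10 h 15 min
Sat: 10:53–18:09 = 7 h 16 min → rounds to 7 h 15 min
Sun: 07:01–11:05 = 4 h 4 min → rounds to 4 h 0 min
Total credited: 21 h 30 min.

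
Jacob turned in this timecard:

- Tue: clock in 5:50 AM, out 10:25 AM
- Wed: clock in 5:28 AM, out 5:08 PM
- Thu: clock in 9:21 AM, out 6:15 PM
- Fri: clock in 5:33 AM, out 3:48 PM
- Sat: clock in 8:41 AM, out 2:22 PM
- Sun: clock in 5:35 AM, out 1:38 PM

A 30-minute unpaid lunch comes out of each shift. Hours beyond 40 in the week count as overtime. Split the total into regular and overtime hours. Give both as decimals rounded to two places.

Tue: 5:50 AM–10:25 AM = 4 h 35 min; less 30 min break → 4 h 5 min
Wed: 5:28 AM–5:08 PM = 11 h 40 min; less 30 min break → 11 h 10 min
Thu: 9:21 AM–6:15 PM = 8 h 54 min; less 30 min break → 8 h 24 min
Fri: 5:33 AM–3:48 PM = 10 h 15 min; less 30 min break → 9 h 45 min
Sat: 8:41 AM–2:22 PM = 5 h 41 min; less 30 min break → 5 h 11 min
Sun: 5:35 AM–1:38 PM = 8 h 3 min; less 30 min break → 7 h 33 min
Total worked: 46 h 8 min = 46.13 h.
Threshold 40 h → overtime 6 h 8 min, regular 40 h 0 min.

Regular 40.00 hours, overtime 6.13 hours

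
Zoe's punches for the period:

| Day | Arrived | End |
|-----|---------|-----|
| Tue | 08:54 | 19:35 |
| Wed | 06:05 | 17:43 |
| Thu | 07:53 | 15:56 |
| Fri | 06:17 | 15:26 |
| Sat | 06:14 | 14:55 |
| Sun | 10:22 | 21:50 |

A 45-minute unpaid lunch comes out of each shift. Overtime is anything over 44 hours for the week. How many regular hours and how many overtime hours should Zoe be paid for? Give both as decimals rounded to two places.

Regular 44.00 hours, overtime 11.17 hours

Tue: 08:54–19:35 = 10 h 41 min; less 45 min break → 9 h 56 min
Wed: 06:05–17:43 = 11 h 38 min; less 45 min break → 10 h 53 min
Thu: 07:53–15:56 = 8 h 3 min; less 45 min break → 7 h 18 min
Fri: 06:17–15:26 = 9 h 9 min; less 45 min break → 8 h 24 min
Sat: 06:14–14:55 = 8 h 41 min; less 45 min break → 7 h 56 min
Sun: 10:22–21:50 = 11 h 28 min; less 45 min break → 10 h 43 min
Total worked: 55 h 10 min = 55.17 h.
Threshold 44 h → overtime 11 h 10 min, regular 44 h 0 min.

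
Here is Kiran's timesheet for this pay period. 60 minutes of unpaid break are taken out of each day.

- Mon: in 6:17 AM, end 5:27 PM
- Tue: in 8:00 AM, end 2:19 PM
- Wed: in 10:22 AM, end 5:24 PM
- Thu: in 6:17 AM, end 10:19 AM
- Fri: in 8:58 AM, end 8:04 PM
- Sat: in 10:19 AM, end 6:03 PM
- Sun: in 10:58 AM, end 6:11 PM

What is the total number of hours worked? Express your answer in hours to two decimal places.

Mon: 6:17 AM–5:27 PM = 11 h 10 min; less 60 min break → 10 h 10 min
Tue: 8:00 AM–2:19 PM = 6 h 19 min; less 60 min break → 5 h 19 min
Wed: 10:22 AM–5:24 PM = 7 h 2 min; less 60 min break → 6 h 2 min
Thu: 6:17 AM–10:19 AM = 4 h 2 min; less 60 min break → 3 h 2 min
Fri: 8:58 AM–8:04 PM = 11 h 6 min; less 60 min break → 10 h 6 min
Sat: 10:19 AM–6:03 PM = 7 h 44 min; less 60 min break → 6 h 44 min
Sun: 10:58 AM–6:11 PM = 7 h 13 min; less 60 min break → 6 h 13 min
Total: 10 h 10 min + 5 h 19 min + 6 h 2 min + 3 h 2 min + 10 h 6 min + 6 h 44 min + 6 h 13 min = 47 h 36 min.

47.60 hours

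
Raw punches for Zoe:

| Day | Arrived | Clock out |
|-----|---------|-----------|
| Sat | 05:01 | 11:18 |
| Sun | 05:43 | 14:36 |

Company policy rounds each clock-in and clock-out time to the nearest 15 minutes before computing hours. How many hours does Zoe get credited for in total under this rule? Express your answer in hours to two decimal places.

15.00 hours

Sat: in 05:01→05:00, out 11:18→11:15; 6 h 15 min
Sun: in 05:43→05:45, out 14:36→14:30; 8 h 45 min
Total credited: 15 h 0 min.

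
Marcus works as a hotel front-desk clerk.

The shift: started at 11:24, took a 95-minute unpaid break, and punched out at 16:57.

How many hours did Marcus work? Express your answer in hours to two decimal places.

The shift: 11:24–16:57 = 5 h 33 min; less 95 min break → 3 h 58 min

3.97 hours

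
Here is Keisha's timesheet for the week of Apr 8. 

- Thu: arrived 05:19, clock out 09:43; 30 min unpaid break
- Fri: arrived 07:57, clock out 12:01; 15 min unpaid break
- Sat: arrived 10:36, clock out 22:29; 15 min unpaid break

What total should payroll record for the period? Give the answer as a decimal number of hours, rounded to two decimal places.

19.35 hours

Thu: 05:19–09:43 = 4 h 24 min; less 30 min break → 3 h 54 min
Fri: 07:57–12:01 = 4 h 4 min; less 15 min break → 3 h 49 min
Sat: 10:36–22:29 = 11 h 53 min; less 15 min break → 11 h 38 min
Total: 3 h 54 min + 3 h 49 min + 11 h 38 min = 19 h 21 min.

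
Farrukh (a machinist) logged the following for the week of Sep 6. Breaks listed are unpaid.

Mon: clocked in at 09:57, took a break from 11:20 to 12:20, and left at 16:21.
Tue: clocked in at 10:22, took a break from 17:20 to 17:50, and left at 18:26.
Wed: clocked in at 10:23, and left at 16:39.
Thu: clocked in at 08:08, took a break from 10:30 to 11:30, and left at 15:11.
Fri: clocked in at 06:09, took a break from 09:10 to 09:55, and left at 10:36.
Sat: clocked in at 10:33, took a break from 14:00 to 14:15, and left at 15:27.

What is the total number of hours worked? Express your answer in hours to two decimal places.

Mon: 09:57–16:21 = 6 h 24 min; less 60 min break → 5 h 24 min
Tue: 10:22–18:26 = 8 h 4 min; less 30 min break → 7 h 34 min
Wed: 10:23–16:39 = 6 h 16 min
Thu: 08:08–15:11 = 7 h 3 min; less 60 min break → 6 h 3 min
Fri: 06:09–10:36 = 4 h 27 min; less 45 min break → 3 h 42 min
Sat: 10:33–15:27 = 4 h 54 min; less 15 min break → 4 h 39 min
Total: 5 h 24 min + 7 h 34 min + 6 h 16 min + 6 h 3 min + 3 h 42 min + 4 h 39 min = 33 h 38 min.

33.63 hours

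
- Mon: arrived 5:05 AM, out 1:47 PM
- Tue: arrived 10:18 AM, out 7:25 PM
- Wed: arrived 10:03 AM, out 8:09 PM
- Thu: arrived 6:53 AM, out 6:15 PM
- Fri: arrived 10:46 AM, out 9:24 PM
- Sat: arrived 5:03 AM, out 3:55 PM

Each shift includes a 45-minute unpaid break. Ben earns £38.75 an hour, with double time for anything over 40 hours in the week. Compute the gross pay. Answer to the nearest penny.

£2811.96

Mon: 5:05 AM–1:47 PM = 8 h 42 min; less 45 min break → 7 h 57 min
Tue: 10:18 AM–7:25 PM = 9 h 7 min; less 45 min break → 8 h 22 min
Wed: 10:03 AM–8:09 PM = 10 h 6 min; less 45 min break → 9 h 21 min
Thu: 6:53 AM–6:15 PM = 11 h 22 min; less 45 min break → 10 h 37 min
Fri: 10:46 AM–9:24 PM = 10 h 38 min; less 45 min break → 9 h 53 min
Sat: 5:03 AM–3:55 PM = 10 h 52 min; less 45 min break → 10 h 7 min
Total worked: 56 h 17 min = 3377 min.
Regular 40 h 0 min = 2400 min at £38.75/h; overtime 16 h 17 min = 977 min at £77.50/h.
Pay = (2400 × £38.75 + 977 × £77.50) ÷ 60 = £2811.96.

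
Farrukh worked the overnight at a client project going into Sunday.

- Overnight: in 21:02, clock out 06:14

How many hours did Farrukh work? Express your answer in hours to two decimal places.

9.20 hours

Overnight: 21:02 → midnight = 2 h 58 min; midnight → 06:14 = 6 h 14 min; span 9 h 12 min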